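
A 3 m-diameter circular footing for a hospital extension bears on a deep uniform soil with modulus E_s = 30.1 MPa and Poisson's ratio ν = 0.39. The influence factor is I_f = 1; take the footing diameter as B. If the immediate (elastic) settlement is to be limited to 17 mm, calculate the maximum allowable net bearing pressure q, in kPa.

E_s = 30.1 MPa = 30100 kPa.
S_e = q·B·(1−ν²)/E_s · I_f  ⇒  q = S_e·E_s / (B·(1−ν²)·I_f).
q = 0.017 × 30100 / (3 × 0.8479 × 1) = 201.2 kPa

q ≈ 201 kPa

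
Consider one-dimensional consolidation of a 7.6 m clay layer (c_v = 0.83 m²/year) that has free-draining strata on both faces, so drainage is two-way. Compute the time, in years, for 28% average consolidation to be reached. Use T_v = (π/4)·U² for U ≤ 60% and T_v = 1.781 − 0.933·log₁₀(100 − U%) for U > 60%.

Drainage path length: H_d = H/2 = 3.8 m (double drainage).
U ≤ 60%: T_v = (π/4)·U² = (π/4)×0.28² = 0.061575.
t = T_v·H_d²/c_v = 0.061575×3.8²/0.83 = 1.071 years.

t ≈ 1.07 years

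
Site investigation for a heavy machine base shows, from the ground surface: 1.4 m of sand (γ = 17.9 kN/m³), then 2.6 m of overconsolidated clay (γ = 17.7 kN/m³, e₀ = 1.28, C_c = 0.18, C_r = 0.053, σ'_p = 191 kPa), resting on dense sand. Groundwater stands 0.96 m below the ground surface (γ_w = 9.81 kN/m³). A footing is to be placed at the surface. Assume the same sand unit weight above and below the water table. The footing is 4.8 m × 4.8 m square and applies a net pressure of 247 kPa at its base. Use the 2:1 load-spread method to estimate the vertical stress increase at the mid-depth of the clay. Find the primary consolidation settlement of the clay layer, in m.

S_c ≈ 0.0381 m

Mid-depth of clay below the ground surface: z = 1.4 + 2.6/2 = 2.7 m.
Total vertical stress at mid-clay: σ_v = 17.9×1.4 + 17.7×1.3 = 48.07 kPa.
Pore pressure: u = 9.81×(2.7 − 0.96) = 17.069 kPa.
Initial effective stress: σ'_0 = σ_v − u = 48.07 − 17.069 = 31.001 kPa.
Stress increase at mid-clay by the 2:1 spreading method:
Δσ = qBL/((B+z)(L+z)) = 247×4.8×4.8/((4.8+2.7)(4.8+2.7)) = 101.17 kPa
Final effective stress: σ'_f = 31.001 + 101.17 = 132.17 kPa.
σ'_f = 132.17 ≤ σ'_p = 191 kPa, so the clay remains overconsolidated and only the recompression index applies:
S_c = C_r·H/(1+e₀)·log₁₀(σ'_f/σ'_0) = 0.053×2.6/2.28×log₁₀(132.17/31.001)
    = 0.060441 × 0.62976 = 0.03806 m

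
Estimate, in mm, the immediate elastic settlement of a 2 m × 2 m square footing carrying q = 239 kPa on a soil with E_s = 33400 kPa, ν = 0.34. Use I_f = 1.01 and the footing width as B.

S_e ≈ 12.8 mm

Immediate (elastic) settlement: S_e = q·B·(1−ν²)/E_s · I_f.
S_e = 239 × 2 × (1 − 0.34²) / 33400 × 1.01
    = 239 × 2 × 0.8844 / 33400 × 1.01
    = 0.01278 m = 12.78 mm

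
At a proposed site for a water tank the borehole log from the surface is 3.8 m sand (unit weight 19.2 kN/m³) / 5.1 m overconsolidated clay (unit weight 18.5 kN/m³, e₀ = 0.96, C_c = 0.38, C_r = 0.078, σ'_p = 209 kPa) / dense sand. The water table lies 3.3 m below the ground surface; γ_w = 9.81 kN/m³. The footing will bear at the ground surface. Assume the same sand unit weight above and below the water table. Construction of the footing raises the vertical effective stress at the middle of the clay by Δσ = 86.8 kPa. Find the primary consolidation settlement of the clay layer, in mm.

S_c ≈ 59.4 mm

Mid-depth of clay below the ground surface: z = 3.8 + 5.1/2 = 6.35 m.
Total vertical stress at mid-clay: σ_v = 19.2×3.8 + 18.5×2.55 = 120.13 kPa.
Pore pressure: u = 9.81×(6.35 − 3.3) = 29.921 kPa.
Initial effective stress: σ'_0 = σ_v − u = 120.13 − 29.921 = 90.209 kPa.
Final effective stress: σ'_f = 90.209 + 86.8 = 177.01 kPa.
σ'_f = 177.01 ≤ σ'_p = 209 kPa, so the clay remains overconsolidated and only the recompression index applies:
S_c = C_r·H/(1+e₀)·log₁₀(σ'_f/σ'_0) = 0.078×5.1/1.96×log₁₀(177.01/90.209)
    = 0.20296 × 0.29275 = 0.05942 m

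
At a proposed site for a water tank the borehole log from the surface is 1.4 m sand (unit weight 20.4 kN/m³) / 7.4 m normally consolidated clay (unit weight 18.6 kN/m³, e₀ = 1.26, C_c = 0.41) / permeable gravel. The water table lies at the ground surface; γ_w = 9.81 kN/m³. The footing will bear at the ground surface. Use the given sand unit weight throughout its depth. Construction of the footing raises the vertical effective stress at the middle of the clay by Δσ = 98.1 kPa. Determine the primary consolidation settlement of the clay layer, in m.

S_c ≈ 0.654 m

Mid-depth of clay below the ground surface: z = 1.4 + 7.4/2 = 5.1 m.
Total vertical stress at mid-clay: σ_v = 20.4×1.4 + 18.6×3.7 = 97.38 kPa.
Pore pressure: u = 9.81×(5.1 − 0) = 50.031 kPa.
Initial effective stress: σ'_0 = σ_v − u = 97.38 − 50.031 = 47.349 kPa.
Final effective stress: σ'_f = σ'_0 + Δσ = 47.349 + 98.1 = 145.45 kPa.
Normally consolidated clay, so the full stress increment lies on the virgin compression line:
S_c = C_c·H/(1+e₀)·log₁₀(σ'_f/σ'_0) = 0.41×7.4/(1+1.26)×log₁₀(145.45/47.349)
    = 1.3425 × 0.4874 = 0.6543 m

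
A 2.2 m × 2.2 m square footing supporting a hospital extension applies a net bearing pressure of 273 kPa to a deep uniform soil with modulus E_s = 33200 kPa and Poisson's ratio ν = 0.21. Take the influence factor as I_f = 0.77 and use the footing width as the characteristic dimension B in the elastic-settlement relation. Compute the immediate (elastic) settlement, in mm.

S_e ≈ 13.3 mm

Immediate (elastic) settlement: S_e = q·B·(1−ν²)/E_s · I_f.
S_e = 273 × 2.2 × (1 − 0.21²) / 33200 × 0.77
    = 273 × 2.2 × 0.9559 / 33200 × 0.77
    = 0.01332 m = 13.32 mm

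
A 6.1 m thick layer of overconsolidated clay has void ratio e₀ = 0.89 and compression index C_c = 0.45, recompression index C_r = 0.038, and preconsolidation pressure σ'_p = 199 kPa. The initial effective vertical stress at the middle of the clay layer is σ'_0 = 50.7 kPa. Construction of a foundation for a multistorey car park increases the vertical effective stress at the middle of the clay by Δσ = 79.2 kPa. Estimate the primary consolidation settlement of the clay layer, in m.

Final effective stress: σ'_f = 50.7 + 79.2 = 129.9 kPa.
σ'_f = 129.9 ≤ σ'_p = 199 kPa, so the clay remains overconsolidated and only the recompression index applies:
S_c = C_r·H/(1+e₀)·log₁₀(σ'_f/σ'_0) = 0.038×6.1/1.89×log₁₀(129.9/50.7)
    = 0.12265 × 0.4086 = 0.05011 m

S_c ≈ 0.0501 m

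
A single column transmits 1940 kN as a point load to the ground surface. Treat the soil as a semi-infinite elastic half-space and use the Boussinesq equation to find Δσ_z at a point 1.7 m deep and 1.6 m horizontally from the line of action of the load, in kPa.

Boussinesq vertical stress below a point load on an elastic half-space:
Δσ_z = 3P/(2πz²) · [1 + (r/z)²]^(−5/2)
r/z = 1.6/1.7 = 0.94118; [1+(r/z)²]^(−5/2) = 0.20476.
Δσ_z = 3×1940/(2π×1.7²) × 0.20476 = 320.51 × 0.20476 = 65.63 kPa

Δσ_z ≈ 65.6 kPa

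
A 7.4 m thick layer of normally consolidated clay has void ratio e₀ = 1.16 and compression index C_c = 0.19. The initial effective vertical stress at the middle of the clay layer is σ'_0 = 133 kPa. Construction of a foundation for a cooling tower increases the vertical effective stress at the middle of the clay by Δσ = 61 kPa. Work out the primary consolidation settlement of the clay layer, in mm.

Final effective stress: σ'_f = σ'_0 + Δσ = 133 + 61 = 194 kPa.
Normally consolidated clay, so the full stress increment lies on the virgin compression line:
S_c = C_c·H/(1+e₀)·log₁₀(σ'_f/σ'_0) = 0.19×7.4/(1+1.16)×log₁₀(194/133)
    = 0.65093 × 0.16395 = 0.1067 m

S_c ≈ 107 mm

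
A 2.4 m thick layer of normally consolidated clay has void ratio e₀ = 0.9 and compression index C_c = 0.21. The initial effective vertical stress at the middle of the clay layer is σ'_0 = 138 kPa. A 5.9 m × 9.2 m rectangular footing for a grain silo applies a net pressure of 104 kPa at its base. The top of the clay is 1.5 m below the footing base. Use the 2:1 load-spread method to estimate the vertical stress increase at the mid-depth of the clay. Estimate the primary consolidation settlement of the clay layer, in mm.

Mid-depth of clay below the footing base: z = 1.5 + 2.4/2 = 2.7 m.
Stress increase at mid-clay by the 2:1 spreading method:
Δσ = qBL/((B+z)(L+z)) = 104×5.9×9.2/((5.9+2.7)(9.2+2.7)) = 55.16 kPa
Final effective stress: σ'_f = σ'_0 + Δσ = 138 + 55.16 = 193.16 kPa.
Normally consolidated clay, so the full stress increment lies on the virgin compression line:
S_c = C_c·H/(1+e₀)·log₁₀(σ'_f/σ'_0) = 0.21×2.4/(1+0.9)×log₁₀(193.16/138)
    = 0.26526 × 0.14604 = 0.03874 m

S_c ≈ 38.7 mm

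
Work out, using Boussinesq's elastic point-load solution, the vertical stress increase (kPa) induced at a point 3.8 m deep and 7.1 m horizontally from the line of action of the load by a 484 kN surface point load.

Δσ_z ≈ 0.374 kPa

Boussinesq vertical stress below a point load on an elastic half-space:
Δσ_z = 3P/(2πz²) · [1 + (r/z)²]^(−5/2)
r/z = 7.1/3.8 = 1.8684; [1+(r/z)²]^(−5/2) = 0.023396.
Δσ_z = 3×484/(2π×3.8²) × 0.023396 = 16.004 × 0.023396 = 0.3744 kPa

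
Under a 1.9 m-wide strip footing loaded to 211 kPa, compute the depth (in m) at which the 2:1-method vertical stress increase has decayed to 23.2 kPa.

z ≈ 15.4 m

2:1 spreading — at depth z the loaded area has grown by z in each plan dimension:
qB/(B+z) = Δσ_z ⇒ z = qB/Δσ_z − B = 211×1.9/23.2 − 1.9 = 15.38 m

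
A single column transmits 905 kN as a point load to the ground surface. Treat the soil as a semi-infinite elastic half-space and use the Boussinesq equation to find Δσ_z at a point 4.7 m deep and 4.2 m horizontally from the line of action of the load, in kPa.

Δσ_z ≈ 4.51 kPa

Boussinesq vertical stress below a point load on an elastic half-space:
Δσ_z = 3P/(2πz²) · [1 + (r/z)²]^(−5/2)
r/z = 4.2/4.7 = 0.89362; [1+(r/z)²]^(−5/2) = 0.23051.
Δσ_z = 3×905/(2π×4.7²) × 0.23051 = 19.561 × 0.23051 = 4.509 kPa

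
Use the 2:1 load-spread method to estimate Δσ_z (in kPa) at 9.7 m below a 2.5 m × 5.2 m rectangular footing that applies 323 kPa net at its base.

By the 2:1 method the load spreads at 1 horizontal : 2 vertical, so at depth z the loaded area has grown by z in each plan dimension:
Δσ = qBL/((B+z)(L+z)) = 323×2.5×5.2/((2.5+9.7)(5.2+9.7)) = 23.099 kPa

Δσ_z ≈ 23.1 kPa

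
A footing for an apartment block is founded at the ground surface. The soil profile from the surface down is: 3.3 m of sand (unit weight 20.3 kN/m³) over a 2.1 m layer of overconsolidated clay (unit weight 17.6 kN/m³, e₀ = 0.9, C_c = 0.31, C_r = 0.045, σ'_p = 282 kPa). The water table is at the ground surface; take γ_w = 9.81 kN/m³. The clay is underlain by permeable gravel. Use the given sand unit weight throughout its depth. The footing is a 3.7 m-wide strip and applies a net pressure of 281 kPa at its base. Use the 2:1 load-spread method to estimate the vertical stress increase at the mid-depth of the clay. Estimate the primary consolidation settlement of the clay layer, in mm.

S_c ≈ 30 mm

Mid-depth of clay below the ground surface: z = 3.3 + 2.1/2 = 4.35 m.
Total vertical stress at mid-clay: σ_v = 20.3×3.3 + 17.6×1.05 = 85.47 kPa.
Pore pressure: u = 9.81×(4.35 − 0) = 42.673 kPa.
Initial effective stress: σ'_0 = σ_v − u = 85.47 − 42.673 = 42.797 kPa.
Stress increase at mid-clay by the 2:1 spreading method:
Δσ = qB/(B+z) = 281×3.7/(3.7+4.35) = 129.16 kPa
Final effective stress: σ'_f = 42.797 + 129.16 = 171.96 kPa.
σ'_f = 171.96 ≤ σ'_p = 282 kPa, so the clay remains overconsolidated and only the recompression index applies:
S_c = C_r·H/(1+e₀)·log₁₀(σ'_f/σ'_0) = 0.045×2.1/1.9×log₁₀(171.96/42.797)
    = 0.049738 × 0.60401 = 0.03004 m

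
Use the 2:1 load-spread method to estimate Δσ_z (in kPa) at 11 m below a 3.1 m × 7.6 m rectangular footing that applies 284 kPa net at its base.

Δσ_z ≈ 25.5 kPa

By the 2:1 method the load spreads at 1 horizontal : 2 vertical, so at depth z the loaded area has grown by z in each plan dimension:
Δσ = qBL/((B+z)(L+z)) = 284×3.1×7.6/((3.1+11)(7.6+11)) = 25.513 kPa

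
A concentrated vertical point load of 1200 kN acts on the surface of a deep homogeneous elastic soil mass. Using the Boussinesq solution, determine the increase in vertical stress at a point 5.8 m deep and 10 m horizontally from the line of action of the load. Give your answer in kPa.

Δσ_z ≈ 0.541 kPa

Boussinesq vertical stress below a point load on an elastic half-space:
Δσ_z = 3P/(2πz²) · [1 + (r/z)²]^(−5/2)
r/z = 10/5.8 = 1.7241; [1+(r/z)²]^(−5/2) = 0.031791.
Δσ_z = 3×1200/(2π×5.8²) × 0.031791 = 17.032 × 0.031791 = 0.5415 kPa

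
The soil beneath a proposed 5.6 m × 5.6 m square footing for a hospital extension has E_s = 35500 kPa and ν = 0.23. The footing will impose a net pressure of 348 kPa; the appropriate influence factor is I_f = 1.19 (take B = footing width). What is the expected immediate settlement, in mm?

S_e ≈ 61.9 mm

Immediate (elastic) settlement: S_e = q·B·(1−ν²)/E_s · I_f.
S_e = 348 × 5.6 × (1 − 0.23²) / 35500 × 1.19
    = 348 × 5.6 × 0.9471 / 35500 × 1.19
    = 0.06187 m = 61.87 mm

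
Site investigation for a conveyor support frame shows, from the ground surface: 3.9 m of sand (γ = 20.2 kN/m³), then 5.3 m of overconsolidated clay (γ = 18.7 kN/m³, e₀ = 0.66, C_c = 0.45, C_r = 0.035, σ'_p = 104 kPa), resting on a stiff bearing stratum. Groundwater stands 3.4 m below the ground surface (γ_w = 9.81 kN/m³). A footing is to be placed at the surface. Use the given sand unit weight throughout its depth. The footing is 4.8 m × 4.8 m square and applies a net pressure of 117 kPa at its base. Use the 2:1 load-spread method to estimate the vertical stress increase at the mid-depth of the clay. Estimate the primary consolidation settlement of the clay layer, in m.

Mid-depth of clay below the ground surface: z = 3.9 + 5.3/2 = 6.55 m.
Total vertical stress at mid-clay: σ_v = 20.2×3.9 + 18.7×2.65 = 128.34 kPa.
Pore pressure: u = 9.81×(6.55 − 3.4) = 30.902 kPa.
Initial effective stress: σ'_0 = σ_v − u = 128.34 − 30.902 = 97.438 kPa.
Stress increase at mid-clay by the 2:1 spreading method:
Δσ = qBL/((B+z)(L+z)) = 117×4.8×4.8/((4.8+6.55)(4.8+6.55)) = 20.926 kPa
Final effective stress: σ'_f = 97.438 + 20.926 = 118.36 kPa.
σ'_f = 118.36 > σ'_p = 104 kPa, so the stress path crosses the preconsolidation pressure — recompression up to σ'_p, then virgin compression beyond:
S_c = H/(1+e₀)·[C_r·log₁₀(σ'_p/σ'_0) + C_c·log₁₀(σ'_f/σ'_p)]
    = 5.3/1.66 × [0.035×log₁₀(104/97.438) + 0.45×log₁₀(118.36/104)]
    = 3.1928 × [0.00099067 + 0.025277] = 0.08387 m

S_c ≈ 0.0839 m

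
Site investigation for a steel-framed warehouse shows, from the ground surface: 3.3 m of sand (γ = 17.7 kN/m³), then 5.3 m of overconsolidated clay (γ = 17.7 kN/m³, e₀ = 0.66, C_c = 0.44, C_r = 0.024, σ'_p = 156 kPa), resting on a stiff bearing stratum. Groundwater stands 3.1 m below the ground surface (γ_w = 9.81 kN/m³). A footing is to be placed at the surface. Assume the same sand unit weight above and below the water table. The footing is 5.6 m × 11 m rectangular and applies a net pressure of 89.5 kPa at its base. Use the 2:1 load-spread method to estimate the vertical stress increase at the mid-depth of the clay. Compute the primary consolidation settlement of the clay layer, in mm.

S_c ≈ 10.3 mm

Mid-depth of clay below the ground surface: z = 3.3 + 5.3/2 = 5.95 m.
Total vertical stress at mid-clay: σ_v = 17.7×3.3 + 17.7×2.65 = 105.31 kPa.
Pore pressure: u = 9.81×(5.95 − 3.1) = 27.959 kPa.
Initial effective stress: σ'_0 = σ_v − u = 105.31 − 27.959 = 77.351 kPa.
Stress increase at mid-clay by the 2:1 spreading method:
Δσ = qBL/((B+z)(L+z)) = 89.5×5.6×11/((5.6+5.95)(11+5.95)) = 28.161 kPa
Final effective stress: σ'_f = 77.351 + 28.161 = 105.51 kPa.
σ'_f = 105.51 ≤ σ'_p = 156 kPa, so the clay remains overconsolidated and only the recompression index applies:
S_c = C_r·H/(1+e₀)·log₁₀(σ'_f/σ'_0) = 0.024×5.3/1.66×log₁₀(105.51/77.351)
    = 0.076627 × 0.13483 = 0.01033 m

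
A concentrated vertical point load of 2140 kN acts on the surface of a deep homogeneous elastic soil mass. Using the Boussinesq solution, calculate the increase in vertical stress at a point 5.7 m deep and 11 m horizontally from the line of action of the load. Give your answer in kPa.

Δσ_z ≈ 0.648 kPa

Boussinesq vertical stress below a point load on an elastic half-space:
Δσ_z = 3P/(2πz²) · [1 + (r/z)²]^(−5/2)
r/z = 11/5.7 = 1.9298; [1+(r/z)²]^(−5/2) = 0.020615.
Δσ_z = 3×2140/(2π×5.7²) × 0.020615 = 31.449 × 0.020615 = 0.6483 kPa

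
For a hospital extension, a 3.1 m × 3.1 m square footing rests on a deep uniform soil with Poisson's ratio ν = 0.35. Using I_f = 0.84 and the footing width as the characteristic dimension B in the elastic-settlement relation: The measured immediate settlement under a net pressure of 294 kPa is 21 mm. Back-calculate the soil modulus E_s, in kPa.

E_s ≈ 32000 kPa

S_e = q·B·(1−ν²)/E_s · I_f  ⇒  E_s = q·B·(1−ν²)·I_f / S_e.
E_s = 294 × 3.1 × 0.8775 × 0.84 / 0.021 = 31990 kPa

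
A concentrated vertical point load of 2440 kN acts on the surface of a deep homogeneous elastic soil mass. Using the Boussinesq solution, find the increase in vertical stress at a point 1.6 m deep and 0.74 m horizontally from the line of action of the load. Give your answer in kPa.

Δσ_z ≈ 280 kPa

Boussinesq vertical stress below a point load on an elastic half-space:
Δσ_z = 3P/(2πz²) · [1 + (r/z)²]^(−5/2)
r/z = 0.74/1.6 = 0.4625; [1+(r/z)²]^(−5/2) = 0.61594.
Δσ_z = 3×2440/(2π×1.6²) × 0.61594 = 455.08 × 0.61594 = 280.3 kPa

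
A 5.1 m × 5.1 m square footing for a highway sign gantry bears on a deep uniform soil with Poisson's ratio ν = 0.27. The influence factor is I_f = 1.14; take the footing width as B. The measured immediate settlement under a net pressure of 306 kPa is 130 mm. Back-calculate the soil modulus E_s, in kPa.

E_s ≈ 12700 kPa

S_e = q·B·(1−ν²)/E_s · I_f  ⇒  E_s = q·B·(1−ν²)·I_f / S_e.
E_s = 306 × 5.1 × 0.9271 × 1.14 / 0.13 = 12690 kPa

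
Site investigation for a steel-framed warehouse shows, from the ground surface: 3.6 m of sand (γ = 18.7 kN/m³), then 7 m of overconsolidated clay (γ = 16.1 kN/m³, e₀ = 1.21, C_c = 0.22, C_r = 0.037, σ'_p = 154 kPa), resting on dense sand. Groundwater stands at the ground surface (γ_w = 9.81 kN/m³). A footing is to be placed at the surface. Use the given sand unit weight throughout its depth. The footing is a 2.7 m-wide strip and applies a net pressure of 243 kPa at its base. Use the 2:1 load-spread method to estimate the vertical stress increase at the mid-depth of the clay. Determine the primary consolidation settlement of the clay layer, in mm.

Mid-depth of clay below the ground surface: z = 3.6 + 7/2 = 7.1 m.
Total vertical stress at mid-clay: σ_v = 18.7×3.6 + 16.1×3.5 = 123.67 kPa.
Pore pressure: u = 9.81×(7.1 − 0) = 69.651 kPa.
Initial effective stress: σ'_0 = σ_v − u = 123.67 − 69.651 = 54.019 kPa.
Stress increase at mid-clay by the 2:1 spreading method:
Δσ = qB/(B+z) = 243×2.7/(2.7+7.1) = 66.949 kPa
Final effective stress: σ'_f = 54.019 + 66.949 = 120.97 kPa.
σ'_f = 120.97 ≤ σ'_p = 154 kPa, so the clay remains overconsolidated and only the recompression index applies:
S_c = C_r·H/(1+e₀)·log₁₀(σ'_f/σ'_0) = 0.037×7/2.21×log₁₀(120.97/54.019)
    = 0.11719 × 0.35013 = 0.04103 m

S_c ≈ 41 mm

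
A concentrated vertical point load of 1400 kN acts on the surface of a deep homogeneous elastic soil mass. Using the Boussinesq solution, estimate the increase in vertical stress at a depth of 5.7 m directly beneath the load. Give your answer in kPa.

Boussinesq vertical stress below a point load on an elastic half-space:
Δσ_z = 3P/(2πz²) · [1 + (r/z)²]^(−5/2)
r/z = 0/5.7 = 0; [1+(r/z)²]^(−5/2) = 1.
Δσ_z = 3×1400/(2π×5.7²) × 1 = 20.574 × 1 = 20.57 kPa

Δσ_z ≈ 20.6 kPa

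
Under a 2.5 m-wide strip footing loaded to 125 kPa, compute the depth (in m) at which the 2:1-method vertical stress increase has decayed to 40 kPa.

2:1 spreading — at depth z the loaded area has grown by z in each plan dimension:
qB/(B+z) = Δσ_z ⇒ z = qB/Δσ_z − B = 125×2.5/40 − 2.5 = 5.312 m

z ≈ 5.31 m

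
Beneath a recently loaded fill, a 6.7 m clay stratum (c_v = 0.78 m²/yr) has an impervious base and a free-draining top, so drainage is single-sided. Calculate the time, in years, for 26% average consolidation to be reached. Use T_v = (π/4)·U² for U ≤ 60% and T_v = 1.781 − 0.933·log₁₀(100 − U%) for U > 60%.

t ≈ 3.06 years

Drainage path length: H_d = H = 6.7 m (single drainage).
U ≤ 60%: T_v = (π/4)·U² = (π/4)×0.26² = 0.053093.
t = T_v·H_d²/c_v = 0.053093×6.7²/0.78 = 3.056 years.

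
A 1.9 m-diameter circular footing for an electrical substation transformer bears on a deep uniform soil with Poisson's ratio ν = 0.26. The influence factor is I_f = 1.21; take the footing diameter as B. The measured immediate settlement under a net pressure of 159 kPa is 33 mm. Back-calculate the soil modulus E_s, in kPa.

E_s ≈ 10300 kPa

S_e = q·B·(1−ν²)/E_s · I_f  ⇒  E_s = q·B·(1−ν²)·I_f / S_e.
E_s = 159 × 1.9 × 0.9324 × 1.21 / 0.033 = 10330 kPa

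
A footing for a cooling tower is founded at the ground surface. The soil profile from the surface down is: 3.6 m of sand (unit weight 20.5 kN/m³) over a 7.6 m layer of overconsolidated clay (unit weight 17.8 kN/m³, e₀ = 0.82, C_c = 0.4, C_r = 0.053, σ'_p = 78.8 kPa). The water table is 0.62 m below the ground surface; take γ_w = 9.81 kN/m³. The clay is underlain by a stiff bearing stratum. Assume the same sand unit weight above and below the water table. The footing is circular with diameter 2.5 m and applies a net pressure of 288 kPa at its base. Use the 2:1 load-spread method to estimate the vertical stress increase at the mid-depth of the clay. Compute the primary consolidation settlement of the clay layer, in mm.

S_c ≈ 127 mm

Mid-depth of clay below the ground surface: z = 3.6 + 7.6/2 = 7.4 m.
Total vertical stress at mid-clay: σ_v = 20.5×3.6 + 17.8×3.8 = 141.44 kPa.
Pore pressure: u = 9.81×(7.4 − 0.62) = 66.512 kPa.
Initial effective stress: σ'_0 = σ_v − u = 141.44 − 66.512 = 74.928 kPa.
Stress increase at mid-clay by the 2:1 spreading method:
Δσ ≈ qD²/(D+z)² = 288×2.5²/(2.5+7.4)² = 18.365 kPa
Final effective stress: σ'_f = 74.928 + 18.365 = 93.293 kPa.
σ'_f = 93.293 > σ'_p = 78.8 kPa, so the stress path crosses the preconsolidation pressure — recompression up to σ'_p, then virgin compression beyond:
S_c = H/(1+e₀)·[C_r·log₁₀(σ'_p/σ'_0) + C_c·log₁₀(σ'_f/σ'_p)]
    = 7.6/1.82 × [0.053×log₁₀(78.8/74.928) + 0.4×log₁₀(93.293/78.8)]
    = 4.1758 × [0.0011598 + 0.029329] = 0.1273 m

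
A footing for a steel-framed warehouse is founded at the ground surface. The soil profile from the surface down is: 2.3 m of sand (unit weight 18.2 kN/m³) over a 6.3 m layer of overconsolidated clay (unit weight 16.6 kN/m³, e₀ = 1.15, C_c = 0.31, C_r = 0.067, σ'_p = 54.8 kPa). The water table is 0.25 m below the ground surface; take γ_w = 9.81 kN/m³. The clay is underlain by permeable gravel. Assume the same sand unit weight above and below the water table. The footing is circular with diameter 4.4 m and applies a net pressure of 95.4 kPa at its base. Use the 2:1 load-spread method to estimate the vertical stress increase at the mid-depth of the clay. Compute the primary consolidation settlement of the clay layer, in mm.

S_c ≈ 70.2 mm

Mid-depth of clay below the ground surface: z = 2.3 + 6.3/2 = 5.45 m.
Total vertical stress at mid-clay: σ_v = 18.2×2.3 + 16.6×3.15 = 94.15 kPa.
Pore pressure: u = 9.81×(5.45 − 0.25) = 51.012 kPa.
Initial effective stress: σ'_0 = σ_v − u = 94.15 − 51.012 = 43.138 kPa.
Stress increase at mid-clay by the 2:1 spreading method:
Δσ ≈ qD²/(D+z)² = 95.4×4.4²/(4.4+5.45)² = 19.036 kPa
Final effective stress: σ'_f = 43.138 + 19.036 = 62.174 kPa.
σ'_f = 62.174 > σ'_p = 54.8 kPa, so the stress path crosses the preconsolidation pressure — recompression up to σ'_p, then virgin compression beyond:
S_c = H/(1+e₀)·[C_r·log₁₀(σ'_p/σ'_0) + C_c·log₁₀(σ'_f/σ'_p)]
    = 6.3/2.15 × [0.067×log₁₀(54.8/43.138) + 0.31×log₁₀(62.174/54.8)]
    = 2.9302 × [0.0069627 + 0.016997] = 0.07021 m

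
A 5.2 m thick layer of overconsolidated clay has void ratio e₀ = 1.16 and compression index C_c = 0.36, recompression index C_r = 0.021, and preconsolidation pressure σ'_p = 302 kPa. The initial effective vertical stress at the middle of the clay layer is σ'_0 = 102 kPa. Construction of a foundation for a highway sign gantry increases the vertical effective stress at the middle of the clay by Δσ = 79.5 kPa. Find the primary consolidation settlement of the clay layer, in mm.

S_c ≈ 12.7 mm

Final effective stress: σ'_f = 102 + 79.5 = 181.5 kPa.
σ'_f = 181.5 ≤ σ'_p = 302 kPa, so the clay remains overconsolidated and only the recompression index applies:
S_c = C_r·H/(1+e₀)·log₁₀(σ'_f/σ'_0) = 0.021×5.2/2.16×log₁₀(181.5/102)
    = 0.050555 × 0.25028 = 0.01265 m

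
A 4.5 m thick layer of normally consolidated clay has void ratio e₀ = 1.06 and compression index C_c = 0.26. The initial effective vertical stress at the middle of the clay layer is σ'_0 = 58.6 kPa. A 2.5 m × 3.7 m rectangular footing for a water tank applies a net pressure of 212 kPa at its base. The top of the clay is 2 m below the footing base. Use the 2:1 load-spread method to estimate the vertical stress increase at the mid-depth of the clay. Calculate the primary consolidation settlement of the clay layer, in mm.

S_c ≈ 120 mm

Mid-depth of clay below the footing base: z = 2 + 4.5/2 = 4.25 m.
Stress increase at mid-clay by the 2:1 spreading method:
Δσ = qBL/((B+z)(L+z)) = 212×2.5×3.7/((2.5+4.25)(3.7+4.25)) = 36.543 kPa
Final effective stress: σ'_f = σ'_0 + Δσ = 58.6 + 36.543 = 95.143 kPa.
Normally consolidated clay, so the full stress increment lies on the virgin compression line:
S_c = C_c·H/(1+e₀)·log₁₀(σ'_f/σ'_0) = 0.26×4.5/(1+1.06)×log₁₀(95.143/58.6)
    = 0.56796 × 0.21048 = 0.1195 m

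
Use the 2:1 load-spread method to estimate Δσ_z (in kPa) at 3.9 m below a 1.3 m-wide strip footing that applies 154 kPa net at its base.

Δσ_z ≈ 38.5 kPa

By the 2:1 method the load spreads at 1 horizontal : 2 vertical, so at depth z the loaded area has grown by z in each plan dimension:
Δσ = qB/(B+z) = 154×1.3/(1.3+3.9) = 38.5 kPa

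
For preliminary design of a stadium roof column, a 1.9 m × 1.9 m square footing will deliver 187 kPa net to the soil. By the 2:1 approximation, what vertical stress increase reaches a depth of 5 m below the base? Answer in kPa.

By the 2:1 method the load spreads at 1 horizontal : 2 vertical, so at depth z the loaded area has grown by z in each plan dimension:
Δσ = qBL/((B+z)(L+z)) = 187×1.9×1.9/((1.9+5)(1.9+5)) = 14.179 kPa

Δσ_z ≈ 14.2 kPa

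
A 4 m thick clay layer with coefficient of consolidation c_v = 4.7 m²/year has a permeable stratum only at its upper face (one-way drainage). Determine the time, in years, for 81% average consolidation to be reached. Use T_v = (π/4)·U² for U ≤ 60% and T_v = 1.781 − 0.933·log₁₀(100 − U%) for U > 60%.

Drainage path length: H_d = H = 4 m (single drainage).
U > 60%: T_v = 1.781 − 0.933·log₁₀(100 − 81) = 0.58792.
t = T_v·H_d²/c_v = 0.58792×4²/4.7 = 2.001 years.

t ≈ 2 years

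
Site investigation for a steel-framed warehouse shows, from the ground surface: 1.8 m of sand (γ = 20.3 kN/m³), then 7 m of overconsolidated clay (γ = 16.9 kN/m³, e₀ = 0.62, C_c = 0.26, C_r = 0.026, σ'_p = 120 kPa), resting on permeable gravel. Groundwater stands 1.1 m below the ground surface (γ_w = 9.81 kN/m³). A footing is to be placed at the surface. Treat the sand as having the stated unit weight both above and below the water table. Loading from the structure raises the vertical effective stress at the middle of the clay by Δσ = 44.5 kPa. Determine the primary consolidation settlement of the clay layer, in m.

S_c ≈ 0.0291 m

Mid-depth of clay below the ground surface: z = 1.8 + 7/2 = 5.3 m.
Total vertical stress at mid-clay: σ_v = 20.3×1.8 + 16.9×3.5 = 95.69 kPa.
Pore pressure: u = 9.81×(5.3 − 1.1) = 41.202 kPa.
Initial effective stress: σ'_0 = σ_v − u = 95.69 − 41.202 = 54.488 kPa.
Final effective stress: σ'_f = 54.488 + 44.5 = 98.988 kPa.
σ'_f = 98.988 ≤ σ'_p = 120 kPa, so the clay remains overconsolidated and only the recompression index applies:
S_c = C_r·H/(1+e₀)·log₁₀(σ'_f/σ'_0) = 0.026×7/1.62×log₁₀(98.988/54.488)
    = 0.11235 × 0.25928 = 0.02913 m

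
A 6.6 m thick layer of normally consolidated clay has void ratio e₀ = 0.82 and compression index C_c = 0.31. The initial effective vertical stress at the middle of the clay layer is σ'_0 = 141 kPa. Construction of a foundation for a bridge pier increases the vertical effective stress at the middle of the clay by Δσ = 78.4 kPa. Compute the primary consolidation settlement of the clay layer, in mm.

Final effective stress: σ'_f = σ'_0 + Δσ = 141 + 78.4 = 219.4 kPa.
Normally consolidated clay, so the full stress increment lies on the virgin compression line:
S_c = C_c·H/(1+e₀)·log₁₀(σ'_f/σ'_0) = 0.31×6.6/(1+0.82)×log₁₀(219.4/141)
    = 1.1242 × 0.19202 = 0.2159 m

S_c ≈ 216 mm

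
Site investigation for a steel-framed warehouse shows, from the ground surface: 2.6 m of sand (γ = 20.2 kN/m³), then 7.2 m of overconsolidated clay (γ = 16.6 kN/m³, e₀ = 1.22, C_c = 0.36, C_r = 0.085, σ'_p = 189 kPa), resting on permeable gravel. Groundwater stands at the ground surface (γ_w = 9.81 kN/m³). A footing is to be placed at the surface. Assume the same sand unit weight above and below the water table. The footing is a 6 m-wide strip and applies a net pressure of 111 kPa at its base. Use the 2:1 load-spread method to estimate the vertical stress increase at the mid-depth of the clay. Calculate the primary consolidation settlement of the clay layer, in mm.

S_c ≈ 86.6 mm

Mid-depth of clay below the ground surface: z = 2.6 + 7.2/2 = 6.2 m.
Total vertical stress at mid-clay: σ_v = 20.2×2.6 + 16.6×3.6 = 112.28 kPa.
Pore pressure: u = 9.81×(6.2 − 0) = 60.822 kPa.
Initial effective stress: σ'_0 = σ_v − u = 112.28 − 60.822 = 51.458 kPa.
Stress increase at mid-clay by the 2:1 spreading method:
Δσ = qB/(B+z) = 111×6/(6+6.2) = 54.59 kPa
Final effective stress: σ'_f = 51.458 + 54.59 = 106.05 kPa.
σ'_f = 106.05 ≤ σ'_p = 189 kPa, so the clay remains overconsolidated and only the recompression index applies:
S_c = C_r·H/(1+e₀)·log₁₀(σ'_f/σ'_0) = 0.085×7.2/2.22×log₁₀(106.05/51.458)
    = 0.27567 × 0.31406 = 0.08658 m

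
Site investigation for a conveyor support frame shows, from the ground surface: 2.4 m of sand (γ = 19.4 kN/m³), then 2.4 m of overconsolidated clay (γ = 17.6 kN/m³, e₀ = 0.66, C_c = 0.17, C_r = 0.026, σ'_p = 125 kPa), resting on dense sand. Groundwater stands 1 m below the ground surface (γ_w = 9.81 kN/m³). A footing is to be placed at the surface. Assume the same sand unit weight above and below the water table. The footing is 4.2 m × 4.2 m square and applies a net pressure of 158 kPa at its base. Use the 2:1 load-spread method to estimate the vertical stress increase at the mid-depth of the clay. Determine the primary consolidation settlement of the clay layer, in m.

Mid-depth of clay below the ground surface: z = 2.4 + 2.4/2 = 3.6 m.
Total vertical stress at mid-clay: σ_v = 19.4×2.4 + 17.6×1.2 = 67.68 kPa.
Pore pressure: u = 9.81×(3.6 − 1) = 25.506 kPa.
Initial effective stress: σ'_0 = σ_v − u = 67.68 − 25.506 = 42.174 kPa.
Stress increase at mid-clay by the 2:1 spreading method:
Δσ = qBL/((B+z)(L+z)) = 158×4.2×4.2/((4.2+3.6)(4.2+3.6)) = 45.811 kPa
Final effective stress: σ'_f = 42.174 + 45.811 = 87.985 kPa.
σ'_f = 87.985 ≤ σ'_p = 125 kPa, so the clay remains overconsolidated and only the recompression index applies:
S_c = C_r·H/(1+e₀)·log₁₀(σ'_f/σ'_0) = 0.026×2.4/1.66×log₁₀(87.985/42.174)
    = 0.037591 × 0.31936 = 0.012 m

S_c ≈ 0.012 m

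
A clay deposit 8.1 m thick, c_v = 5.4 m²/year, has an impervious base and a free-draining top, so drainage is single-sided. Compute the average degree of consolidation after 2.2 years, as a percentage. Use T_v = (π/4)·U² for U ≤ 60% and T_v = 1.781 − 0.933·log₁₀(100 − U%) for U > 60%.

Drainage path length: H_d = H = 8.1 m (single drainage).
T_v = c_v·t/H_d² = 5.4×2.2/8.1² = 0.18107.
T_v = 0.18107 corresponds to the U ≤ 60% branch:
U = √(4T_v/π) = 0.4802

U ≈ 48 %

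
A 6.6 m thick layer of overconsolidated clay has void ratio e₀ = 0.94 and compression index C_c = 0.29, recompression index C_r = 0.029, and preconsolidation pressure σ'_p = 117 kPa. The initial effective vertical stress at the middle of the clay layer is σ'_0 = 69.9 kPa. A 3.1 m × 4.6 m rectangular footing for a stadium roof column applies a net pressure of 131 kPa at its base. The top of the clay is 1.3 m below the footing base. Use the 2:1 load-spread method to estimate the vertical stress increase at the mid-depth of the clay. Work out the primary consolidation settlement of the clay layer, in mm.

Mid-depth of clay below the footing base: z = 1.3 + 6.6/2 = 4.6 m.
Stress increase at mid-clay by the 2:1 spreading method:
Δσ = qBL/((B+z)(L+z)) = 131×3.1×4.6/((3.1+4.6)(4.6+4.6)) = 26.37 kPa
Final effective stress: σ'_f = 69.9 + 26.37 = 96.27 kPa.
σ'_f = 96.27 ≤ σ'_p = 117 kPa, so the clay remains overconsolidated and only the recompression index applies:
S_c = C_r·H/(1+e₀)·log₁₀(σ'_f/σ'_0) = 0.029×6.6/1.94×log₁₀(96.27/69.9)
    = 0.098661 × 0.13901 = 0.01371 m

S_c ≈ 13.7 mm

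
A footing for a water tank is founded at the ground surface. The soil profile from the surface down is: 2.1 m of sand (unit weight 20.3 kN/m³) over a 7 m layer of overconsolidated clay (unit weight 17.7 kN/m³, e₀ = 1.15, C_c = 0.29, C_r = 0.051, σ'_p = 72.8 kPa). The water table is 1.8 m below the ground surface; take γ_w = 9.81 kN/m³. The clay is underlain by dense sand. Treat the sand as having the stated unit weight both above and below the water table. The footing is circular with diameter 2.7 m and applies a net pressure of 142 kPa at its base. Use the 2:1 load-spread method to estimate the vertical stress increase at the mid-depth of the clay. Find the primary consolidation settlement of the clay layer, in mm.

S_c ≈ 56.1 mm

Mid-depth of clay below the ground surface: z = 2.1 + 7/2 = 5.6 m.
Total vertical stress at mid-clay: σ_v = 20.3×2.1 + 17.7×3.5 = 104.58 kPa.
Pore pressure: u = 9.81×(5.6 − 1.8) = 37.278 kPa.
Initial effective stress: σ'_0 = σ_v − u = 104.58 − 37.278 = 67.302 kPa.
Stress increase at mid-clay by the 2:1 spreading method:
Δσ ≈ qD²/(D+z)² = 142×2.7²/(2.7+5.6)² = 15.027 kPa
Final effective stress: σ'_f = 67.302 + 15.027 = 82.329 kPa.
σ'_f = 82.329 > σ'_p = 72.8 kPa, so the stress path crosses the preconsolidation pressure — recompression up to σ'_p, then virgin compression beyond:
S_c = H/(1+e₀)·[C_r·log₁₀(σ'_p/σ'_0) + C_c·log₁₀(σ'_f/σ'_p)]
    = 7/2.15 × [0.051×log₁₀(72.8/67.302) + 0.29×log₁₀(82.329/72.8)]
    = 3.2558 × [0.0017393 + 0.015492] = 0.0561 m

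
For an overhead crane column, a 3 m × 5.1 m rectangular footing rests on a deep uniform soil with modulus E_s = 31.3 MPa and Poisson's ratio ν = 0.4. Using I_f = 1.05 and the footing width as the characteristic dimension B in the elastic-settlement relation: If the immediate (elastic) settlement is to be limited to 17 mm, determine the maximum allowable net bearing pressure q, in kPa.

q ≈ 201 kPa

E_s = 31.3 MPa = 31300 kPa.
S_e = q·B·(1−ν²)/E_s · I_f  ⇒  q = S_e·E_s / (B·(1−ν²)·I_f).
q = 0.017 × 31300 / (3 × 0.84 × 1.05) = 201.1 kPa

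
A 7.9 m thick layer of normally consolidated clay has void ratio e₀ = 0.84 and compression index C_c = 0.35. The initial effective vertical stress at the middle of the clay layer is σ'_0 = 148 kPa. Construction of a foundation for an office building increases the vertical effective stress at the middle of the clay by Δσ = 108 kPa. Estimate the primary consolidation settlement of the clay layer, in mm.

Final effective stress: σ'_f = σ'_0 + Δσ = 148 + 108 = 256 kPa.
Normally consolidated clay, so the full stress increment lies on the virgin compression line:
S_c = C_c·H/(1+e₀)·log₁₀(σ'_f/σ'_0) = 0.35×7.9/(1+0.84)×log₁₀(256/148)
    = 1.5027 × 0.23798 = 0.3576 m

S_c ≈ 358 mm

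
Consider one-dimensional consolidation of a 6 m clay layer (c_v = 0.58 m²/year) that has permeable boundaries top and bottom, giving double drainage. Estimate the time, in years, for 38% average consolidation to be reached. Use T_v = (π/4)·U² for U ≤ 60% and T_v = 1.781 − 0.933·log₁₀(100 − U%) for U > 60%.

Drainage path length: H_d = H/2 = 3 m (double drainage).
U ≤ 60%: T_v = (π/4)·U² = (π/4)×0.38² = 0.11341.
t = T_v·H_d²/c_v = 0.11341×3²/0.58 = 1.76 years.

t ≈ 1.76 years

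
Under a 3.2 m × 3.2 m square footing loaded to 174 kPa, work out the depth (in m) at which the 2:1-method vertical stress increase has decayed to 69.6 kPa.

z ≈ 1.86 m

2:1 spreading — at depth z the loaded area has grown by z in each plan dimension:
qB²/(B+z)² = Δσ_z ⇒ z = B(√(q/Δσ_z) − 1) = 3.2×(√(174/69.6) − 1) = 1.86 m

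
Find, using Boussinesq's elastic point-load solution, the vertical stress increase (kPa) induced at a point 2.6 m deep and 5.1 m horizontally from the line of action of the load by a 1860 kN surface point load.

Boussinesq vertical stress below a point load on an elastic half-space:
Δσ_z = 3P/(2πz²) · [1 + (r/z)²]^(−5/2)
r/z = 5.1/2.6 = 1.9615; [1+(r/z)²]^(−5/2) = 0.019327.
Δσ_z = 3×1860/(2π×2.6²) × 0.019327 = 131.37 × 0.019327 = 2.539 kPa

Δσ_z ≈ 2.54 kPa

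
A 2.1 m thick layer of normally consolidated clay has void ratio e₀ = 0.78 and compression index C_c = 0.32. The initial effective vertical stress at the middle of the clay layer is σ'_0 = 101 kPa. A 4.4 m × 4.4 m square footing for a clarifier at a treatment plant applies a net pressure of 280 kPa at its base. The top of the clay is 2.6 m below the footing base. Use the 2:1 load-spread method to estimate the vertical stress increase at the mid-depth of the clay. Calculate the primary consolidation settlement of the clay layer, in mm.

Mid-depth of clay below the footing base: z = 2.6 + 2.1/2 = 3.65 m.
Stress increase at mid-clay by the 2:1 spreading method:
Δσ = qBL/((B+z)(L+z)) = 280×4.4×4.4/((4.4+3.65)(4.4+3.65)) = 83.651 kPa
Final effective stress: σ'_f = σ'_0 + Δσ = 101 + 83.651 = 184.65 kPa.
Normally consolidated clay, so the full stress increment lies on the virgin compression line:
S_c = C_c·H/(1+e₀)·log₁₀(σ'_f/σ'_0) = 0.32×2.1/(1+0.78)×log₁₀(184.65/101)
    = 0.37753 × 0.26203 = 0.09892 m

S_c ≈ 98.9 mm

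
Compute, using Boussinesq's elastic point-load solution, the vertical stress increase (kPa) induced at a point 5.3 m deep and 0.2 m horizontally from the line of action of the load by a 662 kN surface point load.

Boussinesq vertical stress below a point load on an elastic half-space:
Δσ_z = 3P/(2πz²) · [1 + (r/z)²]^(−5/2)
r/z = 0.2/5.3 = 0.037736; [1+(r/z)²]^(−5/2) = 0.99645.
Δσ_z = 3×662/(2π×5.3²) × 0.99645 = 11.252 × 0.99645 = 11.21 kPa

Δσ_z ≈ 11.2 kPa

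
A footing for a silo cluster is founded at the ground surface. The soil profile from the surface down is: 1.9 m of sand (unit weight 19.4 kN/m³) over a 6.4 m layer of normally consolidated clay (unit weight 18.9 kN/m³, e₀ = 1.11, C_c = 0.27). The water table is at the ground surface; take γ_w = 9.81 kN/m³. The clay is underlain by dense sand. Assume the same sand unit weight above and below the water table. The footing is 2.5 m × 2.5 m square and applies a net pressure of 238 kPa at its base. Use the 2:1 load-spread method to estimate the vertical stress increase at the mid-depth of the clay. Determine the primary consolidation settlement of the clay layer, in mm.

Mid-depth of clay below the ground surface: z = 1.9 + 6.4/2 = 5.1 m.
Total vertical stress at mid-clay: σ_v = 19.4×1.9 + 18.9×3.2 = 97.34 kPa.
Pore pressure: u = 9.81×(5.1 − 0) = 50.031 kPa.
Initial effective stress: σ'_0 = σ_v − u = 97.34 − 50.031 = 47.309 kPa.
Stress increase at mid-clay by the 2:1 spreading method:
Δσ = qBL/((B+z)(L+z)) = 238×2.5×2.5/((2.5+5.1)(2.5+5.1)) = 25.753 kPa
Final effective stress: σ'_f = σ'_0 + Δσ = 47.309 + 25.753 = 73.062 kPa.
Normally consolidated clay, so the full stress increment lies on the virgin compression line:
S_c = C_c·H/(1+e₀)·log₁₀(σ'_f/σ'_0) = 0.27×6.4/(1+1.11)×log₁₀(73.062/47.309)
    = 0.81896 × 0.18875 = 0.1546 m

S_c ≈ 155 mm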